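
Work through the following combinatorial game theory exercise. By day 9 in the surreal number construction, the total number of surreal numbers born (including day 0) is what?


Day 0: {|} = 0 is born. Count = 1.
Day n: the number of surreal numbers born by day n is 2^(n+1) - 1.
By day 0: 2^1 - 1 = 1
By day 1: 2^2 - 1 = 3
By day 2: 2^3 - 1 = 7
By day 3: 2^4 - 1 = 15
By day 4: 2^5 - 1 = 31
By day 5: 2^6 - 1 = 63
By day 6: 2^7 - 1 = 127
By day 7: 2^8 - 1 = 255
By day 8: 2^9 - 1 = 511
By day 9: 2^10 - 1 = 1023
By day 9: 1023 surreal numbers.

1023


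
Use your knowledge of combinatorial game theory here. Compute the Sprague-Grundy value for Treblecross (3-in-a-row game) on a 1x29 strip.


Treblecross: place X on empty cells; 3-in-a-row wins.
Playing within two cells of an existing X lets the opponent win at once, so sensible play treats the cells i-2..i+2 around each X as dead. The player left with no safe cell loses, so this is a normal-play take-away game on strips of safe cells.
Placing X at cell i (0-indexed) of a strip of k safe cells leaves independent strips of sizes max(0, i-2) and max(0, k-i-3). Hence G(k) = mex{ G(max(0,i-2)) XOR G(max(0,k-i-3)) : 0 <= i < k }, with G(0) = 0.
G(1): splits (0,0):0^0=0 -> mex({0}) = 1
G(2): splits (0,0):0^0=0 -> mex({0}) = 1
G(3): splits (0,0):0^0=0 -> mex({0}) = 1
G(4): splits (0,1):0^1=1 (0,0):0^0=0 -> mex({0, 1}) = 2
G(5): splits (0,2):0^1=1 (0,1):0^1=1 (0,0):0^0=0 -> mex({0, 1}) = 2
G(6) = mex({1}) = 0
G(7) = mex({0, 1, 2}) = 3
G(8) = mex({0, 1, 2}) = 3
G(9) = mex({0, 2}) = 1
G(10) = mex({0, 2, 3}) = 1
G(11) = mex({0, 3}) = 1
G(12) = mex({1, 3}) = 0
G(13) = mex({0, 1, 2, 3}) = 4
G(14) = mex({0, 1, 2}) = 3
G(15) = mex({0, 1, 2}) = 3
G(16) = mex({0, 1, 2, 4}) = 3
G(17) = mex({0, 1, 3, 4}) = 2
G(18) = mex({0, 1, 3, 4}) = 2
G(19) = mex({0, 1, 3, 5}) = 2
G(20) = mex({0, 1, 2, 3, 5}) = 4
G(21) = mex({0, 1, 2, 3, 5}) = 4
G(22) = mex({1, 2, 6}) = 0
G(23) = mex({0, 1, 2, 3, 4, 6}) = 5
G(24) = mex({0, 1, 2, 3, 4}) = 5
G(25) = mex({0, 1, 3, 4, 7}) = 2
G(26) = mex({0, 1, 3, 4, 5, 7}) = 2
G(27) = mex({0, 1, 3, 5}) = 2
G(28) = mex({0, 1, 2, 5}) = 3
G(29) = mex({0, 1, 2, 4, 5, 6}) = 3
Therefore G(29) = 3.

3


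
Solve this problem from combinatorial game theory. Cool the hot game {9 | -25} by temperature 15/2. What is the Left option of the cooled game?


Original game: {9 | -25} (a switch {a | b} with a > b).
Cooling by t (for t below the temperature (a - b)/2 = 17) taxes each move by t: {a | b} cooled by t is {a - t | b + t}.
Cooling amount: t = 15/2
Cooled Left option: 9 - 15/2 = 3/2
Cooled Right option: -25 + 15/2 = -35/2
Cooled game: {3/2 | -35/2}
Left option = 3/2

3/2


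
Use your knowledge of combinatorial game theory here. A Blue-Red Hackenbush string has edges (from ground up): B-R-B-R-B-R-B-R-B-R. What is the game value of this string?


Edges (from ground): B-R-B-R-B-R-B-R-B-R
By Berlekamp's sign-expansion rule, a Blue-Red Hackenbush stalk has the value of the surreal number whose sign sequence is the edge sequence with B -> + and R -> -.
Sign sequence: +-+-+-+-+-
Trace the sign expansion in the surreal number tree, starting from 0:
Edge 1: B (sign +) -> bounds (0, +inf), value = 1
Edge 2: R (sign -) -> bounds (0, 1), value = 1/2
Edge 3: B (sign +) -> bounds (1/2, 1), value = 3/4
Edge 4: R (sign -) -> bounds (1/2, 3/4), value = 5/8
Edge 5: B (sign +) -> bounds (5/8, 3/4), value = 11/16
Edge 6: R (sign -) -> bounds (5/8, 11/16), value = 21/32
Edge 7: B (sign +) -> bounds (21/32, 11/16), value = 43/64
Edge 8: R (sign -) -> bounds (21/32, 43/64), value = 85/128
Edge 9: B (sign +) -> bounds (85/128, 43/64), value = 171/256
Edge 10: R (sign -) -> bounds (85/128, 171/256), value = 341/512
Game value = 341/512

341/512


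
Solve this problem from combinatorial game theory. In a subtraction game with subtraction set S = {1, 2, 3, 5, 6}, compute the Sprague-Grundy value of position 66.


The subtraction set is S = {1, 2, 3, 5, 6}.
G(k) = mex{ G(k - s) : s in S, s <= k }. We compute iteratively: G(0) = 0.
G(1) = mex({0}) = 1
G(2) = mex({0, 1}) = 2
G(3) = mex({0, 1, 2}) = 3
G(4) = mex({1, 2, 3}) = 0
G(5) = mex({0, 2, 3}) = 1
G(6) = mex({0, 1, 3}) = 2
G(7) = mex({0, 1, 2}) = 3
G(8) = mex({1, 2, 3}) = 0
G(9) = mex({0, 2, 3}) = 1
Observe that G(4)..G(9) = 0, 1, 2, 3, 0, 1 repeats G(0)..G(5) = 0, 1, 2, 3, 0, 1.
For k >= max(S) = 6, G(k) is determined by the previous 6 values G(k-6)..G(k-1); a window of 6 consecutive values has recurred shifted by 4, so by induction G(k + 4) = G(k) for all k >= 0: the sequence is periodic from the start with period 4.
One period: G(0..3) = 0, 1, 2, 3.
66 mod 4 = 2, so G(66) = G(2) = 2.

2


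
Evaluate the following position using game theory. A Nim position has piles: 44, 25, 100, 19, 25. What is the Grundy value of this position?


We need the XOR (exclusive or) of all pile sizes.
After XOR-ing pile 1 (size 44): 0 XOR 44 = 44
After XOR-ing pile 2 (size 25): 44 XOR 25 = 53
After XOR-ing pile 3 (size 100): 53 XOR 100 = 81
After XOR-ing pile 4 (size 19): 81 XOR 19 = 66
After XOR-ing pile 5 (size 25): 66 XOR 25 = 91
The Nim-value of this position is 91.

91


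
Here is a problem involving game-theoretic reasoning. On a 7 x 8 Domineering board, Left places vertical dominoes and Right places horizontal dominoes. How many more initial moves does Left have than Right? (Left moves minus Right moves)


Board is 7 x 8 (rows x cols).
Left (vertical) placements: (rows-1) * cols = 6 * 8 = 48
Right (horizontal) placements: rows * (cols-1) = 7 * 7 = 49
Advantage = Left - Right = 48 - 49 = -1

-1


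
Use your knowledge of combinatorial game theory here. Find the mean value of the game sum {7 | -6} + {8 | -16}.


G1 = {7 | -6}, G2 = {8 | -16}
Each is a switch {a | b} with numbers a > b; its mean value is (a + b)/2, and mean value is additive over game sums: m(G1 + G2) = m(G1) + m(G2).
Mean of G1 = (7 + (-6))/2 = 1/2 = 1/2
Mean of G2 = (8 + (-16))/2 = -8/2 = -4
Mean of G1 + G2 = 1/2 + -4 = -7/2

-7/2


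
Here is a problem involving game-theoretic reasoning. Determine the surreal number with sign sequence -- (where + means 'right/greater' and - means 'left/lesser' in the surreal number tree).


Sign expansion: --
Rule: track bounds (lo, hi), initially (-inf, +inf). On '+', the current value becomes lo and we move to the simplest number in (value, hi): value + 1 if hi = +inf, otherwise the midpoint (value + hi)/2. On '-', the current value becomes hi and we move to value - 1 if lo = -inf, otherwise the midpoint (lo + value)/2.
Start at 0.
Step 1: sign = -, move left. Bounds: (-inf, 0). Value = -1
Step 2: sign = -, move left. Bounds: (-inf, -1). Value = -2
The surreal number with sign expansion -- is -2.

-2


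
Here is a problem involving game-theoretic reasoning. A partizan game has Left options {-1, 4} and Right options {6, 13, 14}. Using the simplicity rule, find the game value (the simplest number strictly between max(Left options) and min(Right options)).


Left options: {-1, 4}, max = 4
Right options: {6, 13, 14}, min = 6
All options are numbers and max(Left) < min(Right), so by the simplicity theorem the value is the simplest (earliest-born) number strictly between 4 and 6.
The only integer strictly between 4 and 6 is 5.
No non-integer in the interval can be simpler: if x is a non-integer in the interval, then floor(x) or ceil(x) also lies in the interval (the interval contains an integer), and both are proper prefixes of x's sign expansion, i.e. born earlier. So the game value is 5.
Game value = 5

5


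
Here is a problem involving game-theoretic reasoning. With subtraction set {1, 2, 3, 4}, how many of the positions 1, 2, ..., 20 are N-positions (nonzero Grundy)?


Subtraction set S = {1, 2, 3, 4}, so G(n) = n mod 5.
G(n) = 0 when n is a multiple of 5.
Multiples of 5 in [1, 20]: 4
N-positions (nonzero Grundy) = 20 - 4 = 16

16


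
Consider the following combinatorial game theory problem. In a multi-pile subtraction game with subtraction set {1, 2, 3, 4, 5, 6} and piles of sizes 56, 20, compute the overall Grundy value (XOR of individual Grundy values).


Subtraction set: {1, 2, 3, 4, 5, 6}
For this subtraction set, G(n) = n mod 7 (period = max + 1 = 7).
Pile 1 (size 56): G(56) = 56 mod 7 = 0
Pile 2 (size 20): G(20) = 20 mod 7 = 6
Total Grundy value = XOR of all: 0 XOR 6 = 6

6


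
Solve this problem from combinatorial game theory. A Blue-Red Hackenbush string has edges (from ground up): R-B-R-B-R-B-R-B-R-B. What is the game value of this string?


Edges (from ground): R-B-R-B-R-B-R-B-R-B
By Berlekamp's sign-expansion rule, a Blue-Red Hackenbush stalk has the value of the surreal number whose sign sequence is the edge sequence with B -> + and R -> -.
Sign sequence: -+-+-+-+-+
Trace the sign expansion in the surreal number tree, starting from 0:
Edge 1: R (sign -) -> bounds (-inf, 0), value = -1
Edge 2: B (sign +) -> bounds (-1, 0), value = -1/2
Edge 3: R (sign -) -> bounds (-1, -1/2), value = -3/4
Edge 4: B (sign +) -> bounds (-3/4, -1/2), value = -5/8
Edge 5: R (sign -) -> bounds (-3/4, -5/8), value = -11/16
Edge 6: B (sign +) -> bounds (-11/16, -5/8), value = -21/32
Edge 7: R (sign -) -> bounds (-11/16, -21/32), value = -43/64
Edge 8: B (sign +) -> bounds (-43/64, -21/32), value = -85/128
Edge 9: R (sign -) -> bounds (-43/64, -85/128), value = -171/256
Edge 10: B (sign +) -> bounds (-171/256, -85/128), value = -341/512
Game value = -341/512

-341/512


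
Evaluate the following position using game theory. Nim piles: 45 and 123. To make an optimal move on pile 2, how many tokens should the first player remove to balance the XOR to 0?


Piles: 45 and 123
Current XOR: 45 XOR 123 = 86 (non-zero, so this is an N-position).
To make the XOR zero, we need to find a move that balances the piles.
For pile 2 (size 123): target = 123 XOR 86 = 45
We reduce pile 2 from 123 to 45.
Tokens removed: 123 - 45 = 78
Verification: 45 XOR 45 = 0

78


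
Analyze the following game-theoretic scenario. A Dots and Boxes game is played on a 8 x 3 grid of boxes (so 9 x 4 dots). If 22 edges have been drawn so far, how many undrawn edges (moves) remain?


Grid: 8 x 3 boxes, i.e. 9 rows and 4 columns of dots.
Horizontal edges: (rows + 1) * cols = 9 * 3 = 27
Vertical edges: rows * (cols + 1) = 8 * 4 = 32
Total edges: 27 + 32 = 59
Edges drawn: 22
Remaining: 59 - 22 = 37

37


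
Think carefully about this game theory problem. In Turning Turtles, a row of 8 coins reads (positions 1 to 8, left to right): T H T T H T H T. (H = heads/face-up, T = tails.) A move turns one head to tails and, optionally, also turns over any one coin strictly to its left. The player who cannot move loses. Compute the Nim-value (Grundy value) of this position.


Coins: T H T T H T H T
Key fact: a single head at position k behaves exactly like a Nim heap of size k (turning it to T and optionally flipping a coin at j < k corresponds to moving the heap from k to j, or to 0), and heads combine as a disjunctive sum (two heads at the same place would cancel, matching j XOR j = 0). So the Nim-value is the XOR of the 1-indexed positions of the heads.
Face-up positions (1-indexed): [2, 5, 7]
XOR 0 with 2: 0 XOR 2 = 2
XOR 2 with 5: 2 XOR 5 = 7
XOR 7 with 7: 7 XOR 7 = 0
Nim-value = 0

0


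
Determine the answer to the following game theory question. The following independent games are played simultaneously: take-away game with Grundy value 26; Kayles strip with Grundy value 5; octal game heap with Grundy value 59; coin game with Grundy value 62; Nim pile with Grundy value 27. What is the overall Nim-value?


By the Sprague-Grundy theorem, the Grundy value of a sum of games is the XOR of individual Grundy values.
take-away game: Grundy value = 26. Running XOR: 0 XOR 26 = 26
Kayles strip: Grundy value = 5. Running XOR: 26 XOR 5 = 31
octal game heap: Grundy value = 59. Running XOR: 31 XOR 59 = 36
coin game: Grundy value = 62. Running XOR: 36 XOR 62 = 26
Nim pile: Grundy value = 27. Running XOR: 26 XOR 27 = 1
The combined Grundy value is 1.

1


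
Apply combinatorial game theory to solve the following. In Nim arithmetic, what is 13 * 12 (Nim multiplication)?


Nim multiplication is bilinear over XOR: (u XOR v) * w = (u*w) XOR (v*w).
So we split each operand into its bit components and XOR the pairwise Nim products.
13 = 1 + 4 + 8 (as XOR of powers of 2).
12 = 4 + 8 (as XOR of powers of 2).
Using the standard Nim-product table on single bits:
  2*2 = 3,   2*4 = 8,   2*8 = 12,
  4*4 = 6,   4*8 = 11,  8*8 = 13,
and  1*x = x (identity), k*l = l*k (commutative).
Pairwise Nim products:
  1 * 4 = 4
  1 * 8 = 8
  4 * 4 = 6
  4 * 8 = 11
  8 * 4 = 11
  8 * 8 = 13
XOR them: 4 XOR 8 XOR 6 XOR 11 XOR 11 XOR 13 = 7.
Result: 13 * 12 = 7 (in Nim).

7


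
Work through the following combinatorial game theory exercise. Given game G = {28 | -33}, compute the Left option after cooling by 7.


Original game: {28 | -33} (a switch {a | b} with a > b).
Cooling by t (for t below the temperature (a - b)/2 = 61/2) taxes each move by t: {a | b} cooled by t is {a - t | b + t}.
Cooling amount: t = 7
Cooled Left option: 28 - 7 = 21
Cooled Right option: -33 + 7 = -26
Cooled game: {21 | -26}
Left option = 21

21


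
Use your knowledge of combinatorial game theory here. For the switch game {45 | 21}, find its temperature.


The game is {45 | 21}, a switch {a | b} with numbers a > b.
Cooling {a | b} by t gives {a - t | b + t}, which stops being hot when a - t = b + t, i.e. at t = (a - b)/2. So the temperature of a switch is (a - b)/2.
Temperature = (Left option - Right option) / 2
= (45 - (21)) / 2
= 24 / 2
= 12

12


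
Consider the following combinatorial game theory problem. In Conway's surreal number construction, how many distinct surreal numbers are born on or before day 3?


Day 0: {|} = 0 is born. Count = 1.
Day n: the number of surreal numbers born by day n is 2^(n+1) - 1.
By day 0: 2^1 - 1 = 1
By day 1: 2^2 - 1 = 3
By day 2: 2^3 - 1 = 7
By day 3: 2^4 - 1 = 15
By day 3: 15 surreal numbers.

15


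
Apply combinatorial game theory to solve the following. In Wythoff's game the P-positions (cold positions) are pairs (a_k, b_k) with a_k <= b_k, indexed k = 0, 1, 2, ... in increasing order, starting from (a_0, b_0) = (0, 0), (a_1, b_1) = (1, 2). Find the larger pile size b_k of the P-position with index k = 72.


By Wythoff's theorem, a_k = floor(k * phi) and b_k = floor(k * phi^2) = a_k + k, where phi = (1 + sqrt(5))/2 is the golden ratio.
phi = (1 + sqrt(5))/2 = 1.618034
phi^2 = phi + 1 = 2.618034
k = 72
k * phi^2 = 72 * 2.618034 = 188.498447
b_72 = floor(k * phi^2) = 188 (check: a_72 + k = 116 + 72 = 188)

188


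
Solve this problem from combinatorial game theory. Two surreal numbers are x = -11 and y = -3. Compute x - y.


x = -11, y = -3
x - y = -11 - -3 = -8

-8


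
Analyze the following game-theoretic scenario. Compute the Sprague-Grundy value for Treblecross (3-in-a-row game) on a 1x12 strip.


Treblecross: place X on empty cells; 3-in-a-row wins.
Playing within two cells of an existing X lets the opponent win at once, so sensible play treats the cells i-2..i+2 around each X as dead. The player left with no safe cell loses, so this is a normal-play take-away game on strips of safe cells.
Placing X at cell i (0-indexed) of a strip of k safe cells leaves independent strips of sizes max(0, i-2) and max(0, k-i-3). Hence G(k) = mex{ G(max(0,i-2)) XOR G(max(0,k-i-3)) : 0 <= i < k }, with G(0) = 0.
G(1): splits (0,0):0^0=0 -> mex({0}) = 1
G(2): splits (0,0):0^0=0 -> mex({0}) = 1
G(3): splits (0,0):0^0=0 -> mex({0}) = 1
G(4): splits (0,1):0^1=1 (0,0):0^0=0 -> mex({0, 1}) = 2
G(5): splits (0,2):0^1=1 (0,1):0^1=1 (0,0):0^0=0 -> mex({0, 1}) = 2
G(6) = mex({1}) = 0
G(7) = mex({0, 1, 2}) = 3
G(8) = mex({0, 1, 2}) = 3
G(9) = mex({0, 2}) = 1
G(10) = mex({0, 2, 3}) = 1
G(11) = mex({0, 3}) = 1
G(12) = mex({1, 3}) = 0
Therefore G(12) = 0.

0


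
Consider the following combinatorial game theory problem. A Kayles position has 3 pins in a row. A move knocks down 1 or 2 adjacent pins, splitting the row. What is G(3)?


Kayles: a move removes 1 or 2 adjacent pins from a contiguous row.
Removing pins from a row of k leaves two independent rows (a, b) with a + b = k - 1 (one pin) or a + b = k - 2 (two pins); an end removal gives a = 0.
By Sprague-Grundy, G(k) = mex{ G(a) XOR G(b) } over all these splits. G(0) = 0.
G(1): splits (0,0):0^0=0 -> mex({0}) = 1
G(2): splits (0,1):0^1=1 (0,0):0^0=0 -> mex({0, 1}) = 2
G(3): splits (0,2):0^2=2 (1,1):1^1=0 (0,1):0^1=1 -> mex({0, 1, 2}) = 3
Therefore G(3) = 3.

3


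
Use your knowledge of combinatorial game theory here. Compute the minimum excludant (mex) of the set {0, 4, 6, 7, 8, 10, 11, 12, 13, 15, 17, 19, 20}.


Set = {0, 4, 6, 7, 8, 10, 11, 12, 13, 15, 17, 19, 20}
0 is in the set.
1 is NOT in the set. This is the mex.
mex = 1

1


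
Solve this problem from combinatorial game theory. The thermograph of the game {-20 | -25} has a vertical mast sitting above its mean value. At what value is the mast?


Game = {-20 | -25}, a switch {a | b} with numbers a > b.
Its thermograph has left wall a - t and right wall b + t, which meet at t = (a - b)/2, where both equal (a + b)/2. So the mast (mean value) is at (a + b)/2.
Mean = (-20 + (-25))/2 = -45/2 = -45/2

-45/2


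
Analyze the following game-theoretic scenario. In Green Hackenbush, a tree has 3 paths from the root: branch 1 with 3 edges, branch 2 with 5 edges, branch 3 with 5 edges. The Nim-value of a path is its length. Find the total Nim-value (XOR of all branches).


The tree has 3 branches from the ground vertex.
In Green Hackenbush, the Nim-value of a simple path of length k is k.
Branch 1: length 3, Nim-value = 3
Branch 2: length 5, Nim-value = 5
Branch 3: length 5, Nim-value = 5
Total Nim-value = XOR of all branch values:
0 XOR 3 = 3
3 XOR 5 = 6
6 XOR 5 = 3
Nim-value of the tree = 3

3


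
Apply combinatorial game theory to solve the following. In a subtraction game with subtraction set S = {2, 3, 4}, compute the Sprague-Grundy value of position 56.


The subtraction set is S = {2, 3, 4}.
G(k) = mex{ G(k - s) : s in S, s <= k }. We compute iteratively: G(0) = 0.
G(1) = mex({}) = 0
G(2) = mex({0}) = 1
G(3) = mex({0}) = 1
G(4) = mex({0, 1}) = 2
G(5) = mex({0, 1}) = 2
G(6) = mex({1, 2}) = 0
G(7) = mex({1, 2}) = 0
G(8) = mex({0, 2}) = 1
G(9) = mex({0, 2}) = 1
Observe that G(6)..G(9) = 0, 0, 1, 1 repeats G(0)..G(3) = 0, 0, 1, 1.
For k >= max(S) = 4, G(k) is determined by the previous 4 values G(k-4)..G(k-1); a window of 4 consecutive values has recurred shifted by 6, so by induction G(k + 6) = G(k) for all k >= 0: the sequence is periodic from the start with period 6.
One period: G(0..5) = 0, 0, 1, 1, 2, 2.
56 mod 6 = 2, so G(56) = G(2) = 1.

1


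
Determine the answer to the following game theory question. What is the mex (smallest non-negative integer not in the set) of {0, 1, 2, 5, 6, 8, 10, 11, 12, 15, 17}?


Set = {0, 1, 2, 5, 6, 8, 10, 11, 12, 15, 17}
0 is in the set.
1 is in the set.
2 is in the set.
3 is NOT in the set. This is the mex.
mex = 3

3


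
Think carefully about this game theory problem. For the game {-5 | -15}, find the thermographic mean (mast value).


Game = {-5 | -15}, a switch {a | b} with numbers a > b.
Its thermograph has left wall a - t and right wall b + t, which meet at t = (a - b)/2, where both equal (a + b)/2. So the mast (mean value) is at (a + b)/2.
Mean = (-5 + (-15))/2 = -20/2 = -10

-10


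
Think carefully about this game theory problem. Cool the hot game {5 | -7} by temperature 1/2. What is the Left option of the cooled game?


Original game: {5 | -7} (a switch {a | b} with a > b).
Cooling by t (for t below the temperature (a - b)/2 = 6) taxes each move by t: {a | b} cooled by t is {a - t | b + t}.
Cooling amount: t = 1/2
Cooled Left option: 5 - 1/2 = 9/2
Cooled Right option: -7 + 1/2 = -13/2
Cooled game: {9/2 | -13/2}
Left option = 9/2

9/2


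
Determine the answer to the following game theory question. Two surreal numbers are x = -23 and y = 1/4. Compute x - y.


x = -23, y = 1/4
Converting to common denominator: 4
x = -92/4, y = 1/4
x - y = -23 - 1/4 = -93/4

-93/4


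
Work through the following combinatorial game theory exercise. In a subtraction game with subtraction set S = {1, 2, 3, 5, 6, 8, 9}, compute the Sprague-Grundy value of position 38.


The subtraction set is S = {1, 2, 3, 5, 6, 8, 9}.
G(k) = mex{ G(k - s) : s in S, s <= k }. We compute iteratively: G(0) = 0.
G(1) = mex({0}) = 1
G(2) = mex({0, 1}) = 2
G(3) = mex({0, 1, 2}) = 3
G(4) = mex({1, 2, 3}) = 0
G(5) = mex({0, 2, 3}) = 1
G(6) = mex({0, 1, 3}) = 2
G(7) = mex({0, 1, 2}) = 3
G(8) = mex({0, 1, 2, 3}) = 4
G(9) = mex({0, 1, 2, 3, 4}) = 5
G(10) = mex({0, 1, 2, 3, 4, 5}) = 6
G(11) = mex({1, 2, 3, 4, 5, 6}) = 0
G(12) = mex({0, 2, 3, 5, 6}) = 1
G(13) = mex({0, 1, 3, 4, 6}) = 2
G(14) = mex({0, 1, 2, 4, 5}) = 3
G(15) = mex({1, 2, 3, 5, 6}) = 0
G(16) = mex({0, 2, 3, 4, 6}) = 1
G(17) = mex({0, 1, 3, 4, 5}) = 2
G(18) = mex({0, 1, 2, 5, 6}) = 3
G(19) = mex({0, 1, 2, 3, 6}) = 4
Observe that G(11)..G(19) = 0, 1, 2, 3, 0, 1, 2, 3, 4 repeats G(0)..G(8) = 0, 1, 2, 3, 0, 1, 2, 3, 4.
For k >= max(S) = 9, G(k) is determined by the previous 9 values G(k-9)..G(k-1); a window of 9 consecutive values has recurred shifted by 11, so by induction G(k + 11) = G(k) for all k >= 0: the sequence is periodic from the start with period 11.
One period: G(0..10) = 0, 1, 2, 3, 0, 1, 2, 3, 4, 5, 6.
38 mod 11 = 5, so G(38) = G(5) = 1.

1


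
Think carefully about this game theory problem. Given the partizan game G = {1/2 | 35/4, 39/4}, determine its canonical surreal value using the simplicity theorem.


Left options: {1/2}, max = 1/2
Right options: {35/4, 39/4}, min = 35/4
All options are numbers and max(Left) < min(Right), so by the simplicity theorem the value is the simplest (earliest-born) number strictly between 1/2 and 35/4.
Integers 1 through 8 all lie strictly between 1/2 and 35/4.
Among integers, the simplest (lowest birthday = smallest |n|; 0 is born on day 0, +-n on day n) is 1.
No non-integer in the interval can be simpler: if x is a non-integer in the interval, then floor(x) or ceil(x) also lies in the interval (the interval contains an integer), and both are proper prefixes of x's sign expansion, i.e. born earlier. So the game value is 1.
Game value = 1

1


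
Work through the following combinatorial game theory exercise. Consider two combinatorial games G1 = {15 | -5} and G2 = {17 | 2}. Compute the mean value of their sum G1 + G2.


G1 = {15 | -5}, G2 = {17 | 2}
Each is a switch {a | b} with numbers a > b; its mean value is (a + b)/2, and mean value is additive over game sums: m(G1 + G2) = m(G1) + m(G2).
Mean of G1 = (15 + (-5))/2 = 10/2 = 5
Mean of G2 = (17 + (2))/2 = 19/2 = 19/2
Mean of G1 + G2 = 5 + 19/2 = 29/2

29/2


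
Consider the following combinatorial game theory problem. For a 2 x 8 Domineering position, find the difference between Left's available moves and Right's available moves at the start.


Board is 2 x 8 (rows x cols).
Left (vertical) placements: (rows-1) * cols = 1 * 8 = 8
Right (horizontal) placements: rows * (cols-1) = 2 * 7 = 14
Advantage = Left - Right = 8 - 14 = -6

-6


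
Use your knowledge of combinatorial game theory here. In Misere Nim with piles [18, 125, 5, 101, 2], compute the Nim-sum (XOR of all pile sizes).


We need the XOR (exclusive or) of all pile sizes.
After XOR-ing pile 1 (size 18): 0 XOR 18 = 18
After XOR-ing pile 2 (size 125): 18 XOR 125 = 111
After XOR-ing pile 3 (size 5): 111 XOR 5 = 106
After XOR-ing pile 4 (size 101): 106 XOR 101 = 15
After XOR-ing pile 5 (size 2): 15 XOR 2 = 13
The Nim-value of this position is 13.

13


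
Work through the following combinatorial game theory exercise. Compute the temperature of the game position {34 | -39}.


The game is {34 | -39}, a switch {a | b} with numbers a > b.
Cooling {a | b} by t gives {a - t | b + t}, which stops being hot when a - t = b + t, i.e. at t = (a - b)/2. So the temperature of a switch is (a - b)/2.
Temperature = (Left option - Right option) / 2
= (34 - (-39)) / 2
= 73 / 2
= 73/2

73/2


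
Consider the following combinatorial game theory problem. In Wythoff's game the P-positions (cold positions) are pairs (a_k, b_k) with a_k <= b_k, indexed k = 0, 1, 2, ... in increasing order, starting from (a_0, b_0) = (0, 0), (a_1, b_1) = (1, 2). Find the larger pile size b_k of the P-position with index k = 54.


By Wythoff's theorem, a_k = floor(k * phi) and b_k = floor(k * phi^2) = a_k + k, where phi = (1 + sqrt(5))/2 is the golden ratio.
phi = (1 + sqrt(5))/2 = 1.618034
phi^2 = phi + 1 = 2.618034
k = 54
k * phi^2 = 54 * 2.618034 = 141.373835
b_54 = floor(k * phi^2) = 141 (check: a_54 + k = 87 + 54 = 141)

141


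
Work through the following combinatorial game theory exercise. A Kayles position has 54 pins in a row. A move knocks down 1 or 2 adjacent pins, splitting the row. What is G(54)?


Kayles: a move removes 1 or 2 adjacent pins from a contiguous row.
Removing pins from a row of k leaves two independent rows (a, b) with a + b = k - 1 (one pin) or a + b = k - 2 (two pins); an end removal gives a = 0.
By Sprague-Grundy, G(k) = mex{ G(a) XOR G(b) } over all these splits. G(0) = 0.
G(1): splits (0,0):0^0=0 -> mex({0}) = 1
G(2): splits (0,1):0^1=1 (0,0):0^0=0 -> mex({0, 1}) = 2
G(3): splits (0,2):0^2=2 (1,1):1^1=0 (0,1):0^1=1 -> mex({0, 1, 2}) = 3
G(4): splits (0,3):0^3=3 (1,2):1^2=3 (0,2):0^2=2 (1,1):1^1=0 -> mex({0, 2, 3}) = 1
G(5): splits (0,4):0^1=1 (1,3):1^3=2 (2,2):2^2=0 (0,3):0^3=3 (1,2):1^2=3 -> mex({0, 1, 2, 3}) = 4
G(6) = mex({0, 1, 2, 4}) = 3
G(7) = mex({0, 1, 3, 4, 5}) = 2
G(8) = mex({0, 2, 3, 5, 6}) = 1
G(9) = mex({0, 1, 2, 3, 6, 7}) = 4
G(10) = mex({0, 1, 3, 4, 5, 7}) = 2
G(11) = mex({0, 1, 2, 3, 4, 5}) = 6
G(12) = mex({0, 1, 2, 3, 5, 6, 7}) = 4
G(13) = mex({0, 2, 3, 4, 6, 7}) = 1
G(14) = mex({0, 1, 4, 5, 6, 7}) = 2
G(15) = mex({0, 1, 2, 3, 4, 5, 6}) = 7
G(16) = mex({0, 2, 3, 5, 6, 7}) = 1
G(17) = mex({0, 1, 2, 3, 5, 6, 7}) = 4
G(18) = mex({0, 1, 2, 4, 5, 6}) = 3
G(19) = mex({0, 1, 3, 4, 5, 7}) = 2
G(20) = mex({0, 2, 3, 4, 5, 6, 7}) = 1
G(21) = mex({0, 1, 2, 3, 5, 6, 7}) = 4
G(22) = mex({0, 1, 2, 3, 4, 5, 7}) = 6
G(23) = mex({0, 1, 2, 3, 4, 5, 6}) = 7
G(24) = mex({0, 1, 2, 3, 5, 6, 7}) = 4
G(25) = mex({0, 2, 3, 4, 6, 7}) = 1
G(26) = mex({0, 1, 3, 4, 5, 6, 7}) = 2
G(27) = mex({0, 1, 2, 3, 4, 5, 6, 7}) = 8
G(28) = mex({0, 1, 2, 3, 4, 6, 7, 8}) = 5
G(29) = mex({0, 1, 2, 3, 5, 6, 7, 8, 9}) = 4
G(30) = mex({0, 1, 2, 3, 4, 5, 6, 9, 10}) = 7
G(31) = mex({0, 1, 3, 4, 5, 7, 10, 11}) = 2
G(32) = mex({0, 2, 3, 4, 5, 6, 7, 9, 11}) = 1
G(33) = mex({0, 1, 2, 3, 4, 5, 6, 7, 9, 12}) = 8
G(34) = mex({0, 1, 2, 3, 4, 5, 7, 8, 11, 12}) = 6
G(35) = mex({0, 1, 2, 3, 4, 5, 6, 8, 9, 10, 11}) = 7
G(36) = mex({0, 1, 2, 3, 5, 6, 7, 9, 10}) = 4
G(37) = mex({0, 2, 3, 4, 6, 7, 9, 10, 11, 12}) = 1
G(38) = mex({0, 1, 3, 4, 5, 6, 7, 9, 10, 11, 12}) = 2
G(39) = mex({0, 1, 2, 4, 5, 6, 7, 9, 10, 12, 14}) = 3
G(40) = mex({0, 2, 3, 4, 6, 7, 11, 12, 14}) = 1
G(41) = mex({0, 1, 2, 3, 5, 6, 7, 9, 10, 11, 12}) = 4
G(42) = mex({0, 1, 2, 3, 4, 5, 6, 9, 10}) = 7
G(43) = mex({0, 1, 3, 4, 5, 7, 9, 10, 12, 15}) = 2
G(44) = mex({0, 2, 3, 4, 5, 6, 7, 9, 10, 12, 15}) = 1
G(45) = mex({0, 1, 2, 3, 4, 5, 6, 7, 9, 10, 12, 14}) = 8
G(46) = mex({0, 1, 3, 4, 5, 7, 8, 11, 12, 14}) = 2
G(47) = mex({0, 1, 2, 3, 4, 5, 6, 8, 9, 10, 11, 12}) = 7
G(48) = mex({0, 1, 2, 3, 5, 6, 7, 9, 10}) = 4
G(49) = mex({0, 2, 3, 4, 6, 7, 9, 10, 11, 12, 15}) = 1
G(50) = mex({0, 1, 4, 5, 6, 7, 9, 11, 12, 14, 15}) = 2
G(51) = mex({0, 1, 2, 3, 4, 5, 6, 7, 9, 12, 14, 15}) = 8
G(52) = mex({0, 2, 3, 4, 5, 6, 7, 8, 11, 12, 15}) = 1
G(53) = mex({0, 1, 2, 3, 5, 6, 7, 8, 9, 10, 11, 12}) = 4
G(54) = mex({0, 1, 2, 3, 4, 5, 6, 9, 10}) = 7
Therefore G(54) = 7.

7


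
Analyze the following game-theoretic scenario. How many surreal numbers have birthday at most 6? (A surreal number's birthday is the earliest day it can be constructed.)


Day 0: {|} = 0 is born. Count = 1.
Day n: the number of surreal numbers born by day n is 2^(n+1) - 1.
By day 0: 2^1 - 1 = 1
By day 1: 2^2 - 1 = 3
By day 2: 2^3 - 1 = 7
By day 3: 2^4 - 1 = 15
By day 4: 2^5 - 1 = 31
By day 5: 2^6 - 1 = 63
By day 6: 2^7 - 1 = 127
By day 6: 127 surreal numbers.

127


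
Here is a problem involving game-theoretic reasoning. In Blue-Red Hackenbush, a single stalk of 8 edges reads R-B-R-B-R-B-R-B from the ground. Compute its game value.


Edges (from ground): R-B-R-B-R-B-R-B
By Berlekamp's sign-expansion rule, a Blue-Red Hackenbush stalk has the value of the surreal number whose sign sequence is the edge sequence with B -> + and R -> -.
Sign sequence: -+-+-+-+
Trace the sign expansion in the surreal number tree, starting from 0:
Edge 1: R (sign -) -> bounds (-inf, 0), value = -1
Edge 2: B (sign +) -> bounds (-1, 0), value = -1/2
Edge 3: R (sign -) -> bounds (-1, -1/2), value = -3/4
Edge 4: B (sign +) -> bounds (-3/4, -1/2), value = -5/8
Edge 5: R (sign -) -> bounds (-3/4, -5/8), value = -11/16
Edge 6: B (sign +) -> bounds (-11/16, -5/8), value = -21/32
Edge 7: R (sign -) -> bounds (-11/16, -21/32), value = -43/64
Edge 8: B (sign +) -> bounds (-43/64, -21/32), value = -85/128
Game value = -85/128

-85/128


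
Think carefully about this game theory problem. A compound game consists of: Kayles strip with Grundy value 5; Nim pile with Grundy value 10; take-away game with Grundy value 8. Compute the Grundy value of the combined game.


By the Sprague-Grundy theorem, the Grundy value of a sum of games is the XOR of individual Grundy values.
Kayles strip: Grundy value = 5. Running XOR: 0 XOR 5 = 5
Nim pile: Grundy value = 10. Running XOR: 5 XOR 10 = 15
take-away game: Grundy value = 8. Running XOR: 15 XOR 8 = 7
The combined Grundy value is 7.

7


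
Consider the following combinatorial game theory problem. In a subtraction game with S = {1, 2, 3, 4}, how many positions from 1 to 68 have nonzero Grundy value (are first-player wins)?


Subtraction set S = {1, 2, 3, 4}, so G(n) = n mod 5.
G(n) = 0 when n is a multiple of 5.
Multiples of 5 in [1, 68]: 13
N-positions (nonzero Grundy) = 68 - 13 = 55

55


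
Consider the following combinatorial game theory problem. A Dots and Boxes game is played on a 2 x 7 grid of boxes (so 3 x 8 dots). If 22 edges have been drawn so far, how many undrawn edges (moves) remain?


Grid: 2 x 7 boxes, i.e. 3 rows and 8 columns of dots.
Horizontal edges: (rows + 1) * cols = 3 * 7 = 21
Vertical edges: rows * (cols + 1) = 2 * 8 = 16
Total edges: 21 + 16 = 37
Edges drawn: 22
Remaining: 37 - 22 = 15

15


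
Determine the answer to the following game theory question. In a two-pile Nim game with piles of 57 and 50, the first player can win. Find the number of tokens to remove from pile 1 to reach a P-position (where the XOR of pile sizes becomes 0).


Piles: 57 and 50
Current XOR: 57 XOR 50 = 11 (non-zero, so this is an N-position).
To make the XOR zero, we need to find a move that balances the piles.
For pile 1 (size 57): target = 57 XOR 11 = 50
We reduce pile 1 from 57 to 50.
Tokens removed: 57 - 50 = 7
Verification: 50 XOR 50 = 0

7


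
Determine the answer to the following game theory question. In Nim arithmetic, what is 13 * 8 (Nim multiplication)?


Nim multiplication is bilinear over XOR: (u XOR v) * w = (u*w) XOR (v*w).
So we split each operand into its bit components and XOR the pairwise Nim products.
13 = 1 + 4 + 8 (as XOR of powers of 2).
8 = 8 (as XOR of powers of 2).
Using the standard Nim-product table on single bits:
  2*2 = 3,   2*4 = 8,   2*8 = 12,
  4*4 = 6,   4*8 = 11,  8*8 = 13,
and  1*x = x (identity), k*l = l*k (commutative).
Pairwise Nim products:
  1 * 8 = 8
  4 * 8 = 11
  8 * 8 = 13
XOR them: 8 XOR 11 XOR 13 = 14.
Result: 13 * 8 = 14 (in Nim).

14


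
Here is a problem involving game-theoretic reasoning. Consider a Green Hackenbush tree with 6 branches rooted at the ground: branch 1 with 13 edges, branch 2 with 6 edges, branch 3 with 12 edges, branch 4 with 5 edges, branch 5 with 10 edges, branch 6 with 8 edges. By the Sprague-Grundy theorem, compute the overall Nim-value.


The tree has 6 branches from the ground vertex.
In Green Hackenbush, the Nim-value of a simple path of length k is k.
Branch 1: length 13, Nim-value = 13
Branch 2: length 6, Nim-value = 6
Branch 3: length 12, Nim-value = 12
Branch 4: length 5, Nim-value = 5
Branch 5: length 10, Nim-value = 10
Branch 6: length 8, Nim-value = 8
Total Nim-value = XOR of all branch values:
0 XOR 13 = 13
13 XOR 6 = 11
11 XOR 12 = 7
7 XOR 5 = 2
2 XOR 10 = 8
8 XOR 8 = 0
Nim-value of the tree = 0

0


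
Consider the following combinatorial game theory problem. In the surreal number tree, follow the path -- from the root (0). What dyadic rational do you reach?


Sign expansion: --
Rule: track bounds (lo, hi), initially (-inf, +inf). On '+', the current value becomes lo and we move to the simplest number in (value, hi): value + 1 if hi = +inf, otherwise the midpoint (value + hi)/2. On '-', the current value becomes hi and we move to value - 1 if lo = -inf, otherwise the midpoint (lo + value)/2.
Start at 0.
Step 1: sign = -, move left. Bounds: (-inf, 0). Value = -1
Step 2: sign = -, move left. Bounds: (-inf, -1). Value = -2
The surreal number with sign expansion -- is -2.

-2


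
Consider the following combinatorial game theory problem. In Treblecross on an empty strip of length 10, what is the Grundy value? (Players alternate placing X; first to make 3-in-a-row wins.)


Treblecross: place X on empty cells; 3-in-a-row wins.
Playing within two cells of an existing X lets the opponent win at once, so sensible play treats the cells i-2..i+2 around each X as dead. The player left with no safe cell loses, so this is a normal-play take-away game on strips of safe cells.
Placing X at cell i (0-indexed) of a strip of k safe cells leaves independent strips of sizes max(0, i-2) and max(0, k-i-3). Hence G(k) = mex{ G(max(0,i-2)) XOR G(max(0,k-i-3)) : 0 <= i < k }, with G(0) = 0.
G(1): splits (0,0):0^0=0 -> mex({0}) = 1
G(2): splits (0,0):0^0=0 -> mex({0}) = 1
G(3): splits (0,0):0^0=0 -> mex({0}) = 1
G(4): splits (0,1):0^1=1 (0,0):0^0=0 -> mex({0, 1}) = 2
G(5): splits (0,2):0^1=1 (0,1):0^1=1 (0,0):0^0=0 -> mex({0, 1}) = 2
G(6) = mex({1}) = 0
G(7) = mex({0, 1, 2}) = 3
G(8) = mex({0, 1, 2}) = 3
G(9) = mex({0, 2}) = 1
G(10) = mex({0, 2, 3}) = 1
Therefore G(10) = 1.

1


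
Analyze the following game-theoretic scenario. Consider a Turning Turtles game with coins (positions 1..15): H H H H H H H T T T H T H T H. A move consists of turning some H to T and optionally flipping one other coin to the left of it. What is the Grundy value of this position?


Coins: H H H H H H H T T T H T H T H
Key fact: a single head at position k behaves exactly like a Nim heap of size k (turning it to T and optionally flipping a coin at j < k corresponds to moving the heap from k to j, or to 0), and heads combine as a disjunctive sum (two heads at the same place would cancel, matching j XOR j = 0). So the Nim-value is the XOR of the 1-indexed positions of the heads.
Face-up positions (1-indexed): [1, 2, 3, 4, 5, 6, 7, 11, 13, 15]
XOR 0 with 1: 0 XOR 1 = 1
XOR 1 with 2: 1 XOR 2 = 3
XOR 3 with 3: 3 XOR 3 = 0
XOR 0 with 4: 0 XOR 4 = 4
XOR 4 with 5: 4 XOR 5 = 1
XOR 1 with 6: 1 XOR 6 = 7
XOR 7 with 7: 7 XOR 7 = 0
XOR 0 with 11: 0 XOR 11 = 11
XOR 11 with 13: 11 XOR 13 = 6
XOR 6 with 15: 6 XOR 15 = 9
Nim-value = 9

9


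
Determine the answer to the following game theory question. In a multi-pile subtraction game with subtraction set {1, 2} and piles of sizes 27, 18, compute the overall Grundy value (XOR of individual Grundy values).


Subtraction set: {1, 2}
For this subtraction set, G(n) = n mod 3 (period = max + 1 = 3).
Pile 1 (size 27): G(27) = 27 mod 3 = 0
Pile 2 (size 18): G(18) = 18 mod 3 = 0
Total Grundy value = XOR of all: 0 XOR 0 = 0

0


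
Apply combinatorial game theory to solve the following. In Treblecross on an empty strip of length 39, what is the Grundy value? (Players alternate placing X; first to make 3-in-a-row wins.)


Treblecross: place X on empty cells; 3-in-a-row wins.
Playing within two cells of an existing X lets the opponent win at once, so sensible play treats the cells i-2..i+2 around each X as dead. The player left with no safe cell loses, so this is a normal-play take-away game on strips of safe cells.
Placing X at cell i (0-indexed) of a strip of k safe cells leaves independent strips of sizes max(0, i-2) and max(0, k-i-3). Hence G(k) = mex{ G(max(0,i-2)) XOR G(max(0,k-i-3)) : 0 <= i < k }, with G(0) = 0.
G(1): splits (0,0):0^0=0 -> mex({0}) = 1
G(2): splits (0,0):0^0=0 -> mex({0}) = 1
G(3): splits (0,0):0^0=0 -> mex({0}) = 1
G(4): splits (0,1):0^1=1 (0,0):0^0=0 -> mex({0, 1}) = 2
G(5): splits (0,2):0^1=1 (0,1):0^1=1 (0,0):0^0=0 -> mex({0, 1}) = 2
G(6) = mex({1}) = 0
G(7) = mex({0, 1, 2}) = 3
G(8) = mex({0, 1, 2}) = 3
G(9) = mex({0, 2}) = 1
G(10) = mex({0, 2, 3}) = 1
G(11) = mex({0, 3}) = 1
G(12) = mex({1, 3}) = 0
G(13) = mex({0, 1, 2, 3}) = 4
G(14) = mex({0, 1, 2}) = 3
G(15) = mex({0, 1, 2}) = 3
G(16) = mex({0, 1, 2, 4}) = 3
G(17) = mex({0, 1, 3, 4}) = 2
G(18) = mex({0, 1, 3, 4}) = 2
G(19) = mex({0, 1, 3, 5}) = 2
G(20) = mex({0, 1, 2, 3, 5}) = 4
G(21) = mex({0, 1, 2, 3, 5}) = 4
G(22) = mex({1, 2, 6}) = 0
G(23) = mex({0, 1, 2, 3, 4, 6}) = 5
G(24) = mex({0, 1, 2, 3, 4}) = 5
G(25) = mex({0, 1, 3, 4, 7}) = 2
G(26) = mex({0, 1, 3, 4, 5, 7}) = 2
G(27) = mex({0, 1, 3, 5}) = 2
G(28) = mex({0, 1, 2, 5}) = 3
G(29) = mex({0, 1, 2, 4, 5, 6}) = 3
G(30) = mex({1, 2, 4, 6}) = 0
G(31) = mex({0, 1, 2, 3, 4, 6}) = 5
G(32) = mex({1, 2, 3, 4, 7}) = 0
G(33) = mex({0, 3, 7}) = 1
G(34) = mex({0, 2, 3, 5, 7}) = 1
G(35) = mex({0, 2, 3, 5, 6}) = 1
G(36) = mex({0, 1, 2, 5, 6}) = 3
G(37) = mex({0, 1, 2, 4, 5, 6}) = 3
G(38) = mex({0, 1, 2, 4}) = 3
G(39) = mex({0, 1, 2, 3, 4, 7}) = 5
Therefore G(39) = 5.

5


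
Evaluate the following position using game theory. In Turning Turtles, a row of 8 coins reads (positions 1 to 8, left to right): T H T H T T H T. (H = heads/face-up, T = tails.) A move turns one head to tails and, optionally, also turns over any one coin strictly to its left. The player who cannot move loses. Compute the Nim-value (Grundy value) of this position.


Coins: T H T H T T H T
Key fact: a single head at position k behaves exactly like a Nim heap of size k (turning it to T and optionally flipping a coin at j < k corresponds to moving the heap from k to j, or to 0), and heads combine as a disjunctive sum (two heads at the same place would cancel, matching j XOR j = 0). So the Nim-value is the XOR of the 1-indexed positions of the heads.
Face-up positions (1-indexed): [2, 4, 7]
XOR 0 with 2: 0 XOR 2 = 2
XOR 2 with 4: 2 XOR 4 = 6
XOR 6 with 7: 6 XOR 7 = 1
Nim-value = 1

1


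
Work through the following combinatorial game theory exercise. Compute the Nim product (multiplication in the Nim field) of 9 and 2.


Nim multiplication is bilinear over XOR: (u XOR v) * w = (u*w) XOR (v*w).
So we split each operand into its bit components and XOR the pairwise Nim products.
9 = 1 + 8 (as XOR of powers of 2).
2 = 2 (as XOR of powers of 2).
Using the standard Nim-product table on single bits:
  2*2 = 3,   2*4 = 8,   2*8 = 12,
  4*4 = 6,   4*8 = 11,  8*8 = 13,
and  1*x = x (identity), k*l = l*k (commutative).
Pairwise Nim products:
  1 * 2 = 2
  8 * 2 = 12
XOR them: 2 XOR 12 = 14.
Result: 9 * 2 = 14 (in Nim).

14


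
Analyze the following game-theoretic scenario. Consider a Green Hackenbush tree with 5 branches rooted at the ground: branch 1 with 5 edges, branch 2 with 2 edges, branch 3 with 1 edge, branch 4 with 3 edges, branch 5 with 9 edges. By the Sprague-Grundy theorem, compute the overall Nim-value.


The tree has 5 branches from the ground vertex.
In Green Hackenbush, the Nim-value of a simple path of length k is k.
Branch 1: length 5, Nim-value = 5
Branch 2: length 2, Nim-value = 2
Branch 3: length 1, Nim-value = 1
Branch 4: length 3, Nim-value = 3
Branch 5: length 9, Nim-value = 9
Total Nim-value = XOR of all branch values:
0 XOR 5 = 5
5 XOR 2 = 7
7 XOR 1 = 6
6 XOR 3 = 5
5 XOR 9 = 12
Nim-value of the tree = 12

12


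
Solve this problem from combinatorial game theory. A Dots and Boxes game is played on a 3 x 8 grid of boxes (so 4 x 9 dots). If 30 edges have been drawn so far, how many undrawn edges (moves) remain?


Grid: 3 x 8 boxes, i.e. 4 rows and 9 columns of dots.
Horizontal edges: (rows + 1) * cols = 4 * 8 = 32
Vertical edges: rows * (cols + 1) = 3 * 9 = 27
Total edges: 32 + 27 = 59
Edges drawn: 30
Remaining: 59 - 30 = 29

29
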